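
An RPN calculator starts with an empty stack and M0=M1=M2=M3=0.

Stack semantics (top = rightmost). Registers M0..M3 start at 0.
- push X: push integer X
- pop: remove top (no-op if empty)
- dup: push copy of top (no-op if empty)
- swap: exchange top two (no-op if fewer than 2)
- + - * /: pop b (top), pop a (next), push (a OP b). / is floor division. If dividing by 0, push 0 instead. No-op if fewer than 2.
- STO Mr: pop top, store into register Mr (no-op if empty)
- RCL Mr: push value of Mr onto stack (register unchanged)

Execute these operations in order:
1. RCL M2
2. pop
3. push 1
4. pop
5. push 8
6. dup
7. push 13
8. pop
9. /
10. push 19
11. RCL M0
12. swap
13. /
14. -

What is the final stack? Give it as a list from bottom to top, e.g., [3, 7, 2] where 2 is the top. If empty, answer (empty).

After op 1 (RCL M2): stack=[0] mem=[0,0,0,0]
After op 2 (pop): stack=[empty] mem=[0,0,0,0]
After op 3 (push 1): stack=[1] mem=[0,0,0,0]
After op 4 (pop): stack=[empty] mem=[0,0,0,0]
After op 5 (push 8): stack=[8] mem=[0,0,0,0]
After op 6 (dup): stack=[8,8] mem=[0,0,0,0]
After op 7 (push 13): stack=[8,8,13] mem=[0,0,0,0]
After op 8 (pop): stack=[8,8] mem=[0,0,0,0]
After op 9 (/): stack=[1] mem=[0,0,0,0]
After op 10 (push 19): stack=[1,19] mem=[0,0,0,0]
After op 11 (RCL M0): stack=[1,19,0] mem=[0,0,0,0]
After op 12 (swap): stack=[1,0,19] mem=[0,0,0,0]
After op 13 (/): stack=[1,0] mem=[0,0,0,0]
After op 14 (-): stack=[1] mem=[0,0,0,0]

Answer: [1]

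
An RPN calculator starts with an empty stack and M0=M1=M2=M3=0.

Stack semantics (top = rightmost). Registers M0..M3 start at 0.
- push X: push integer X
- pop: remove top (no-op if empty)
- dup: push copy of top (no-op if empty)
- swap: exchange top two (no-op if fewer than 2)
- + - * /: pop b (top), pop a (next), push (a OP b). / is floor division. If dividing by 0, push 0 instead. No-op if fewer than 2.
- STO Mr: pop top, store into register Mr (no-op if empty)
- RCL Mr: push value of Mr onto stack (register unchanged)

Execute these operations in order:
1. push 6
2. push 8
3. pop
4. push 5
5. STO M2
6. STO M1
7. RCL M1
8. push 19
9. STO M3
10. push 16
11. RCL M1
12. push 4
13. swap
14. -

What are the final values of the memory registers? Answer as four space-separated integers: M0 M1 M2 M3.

After op 1 (push 6): stack=[6] mem=[0,0,0,0]
After op 2 (push 8): stack=[6,8] mem=[0,0,0,0]
After op 3 (pop): stack=[6] mem=[0,0,0,0]
After op 4 (push 5): stack=[6,5] mem=[0,0,0,0]
After op 5 (STO M2): stack=[6] mem=[0,0,5,0]
After op 6 (STO M1): stack=[empty] mem=[0,6,5,0]
After op 7 (RCL M1): stack=[6] mem=[0,6,5,0]
After op 8 (push 19): stack=[6,19] mem=[0,6,5,0]
After op 9 (STO M3): stack=[6] mem=[0,6,5,19]
After op 10 (push 16): stack=[6,16] mem=[0,6,5,19]
After op 11 (RCL M1): stack=[6,16,6] mem=[0,6,5,19]
After op 12 (push 4): stack=[6,16,6,4] mem=[0,6,5,19]
After op 13 (swap): stack=[6,16,4,6] mem=[0,6,5,19]
After op 14 (-): stack=[6,16,-2] mem=[0,6,5,19]

Answer: 0 6 5 19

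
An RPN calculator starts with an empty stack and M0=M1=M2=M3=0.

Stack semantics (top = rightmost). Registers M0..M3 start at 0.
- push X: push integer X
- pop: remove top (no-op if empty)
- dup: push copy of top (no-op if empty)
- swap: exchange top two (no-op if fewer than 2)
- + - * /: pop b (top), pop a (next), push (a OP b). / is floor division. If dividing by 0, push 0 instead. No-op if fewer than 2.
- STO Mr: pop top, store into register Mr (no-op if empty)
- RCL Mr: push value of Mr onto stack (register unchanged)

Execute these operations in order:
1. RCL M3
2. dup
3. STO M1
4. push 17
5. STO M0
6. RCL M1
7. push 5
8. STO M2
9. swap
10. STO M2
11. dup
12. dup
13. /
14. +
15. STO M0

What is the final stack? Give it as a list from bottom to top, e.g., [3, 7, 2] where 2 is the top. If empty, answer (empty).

After op 1 (RCL M3): stack=[0] mem=[0,0,0,0]
After op 2 (dup): stack=[0,0] mem=[0,0,0,0]
After op 3 (STO M1): stack=[0] mem=[0,0,0,0]
After op 4 (push 17): stack=[0,17] mem=[0,0,0,0]
After op 5 (STO M0): stack=[0] mem=[17,0,0,0]
After op 6 (RCL M1): stack=[0,0] mem=[17,0,0,0]
After op 7 (push 5): stack=[0,0,5] mem=[17,0,0,0]
After op 8 (STO M2): stack=[0,0] mem=[17,0,5,0]
After op 9 (swap): stack=[0,0] mem=[17,0,5,0]
After op 10 (STO M2): stack=[0] mem=[17,0,0,0]
After op 11 (dup): stack=[0,0] mem=[17,0,0,0]
After op 12 (dup): stack=[0,0,0] mem=[17,0,0,0]
After op 13 (/): stack=[0,0] mem=[17,0,0,0]
After op 14 (+): stack=[0] mem=[17,0,0,0]
After op 15 (STO M0): stack=[empty] mem=[0,0,0,0]

Answer: (empty)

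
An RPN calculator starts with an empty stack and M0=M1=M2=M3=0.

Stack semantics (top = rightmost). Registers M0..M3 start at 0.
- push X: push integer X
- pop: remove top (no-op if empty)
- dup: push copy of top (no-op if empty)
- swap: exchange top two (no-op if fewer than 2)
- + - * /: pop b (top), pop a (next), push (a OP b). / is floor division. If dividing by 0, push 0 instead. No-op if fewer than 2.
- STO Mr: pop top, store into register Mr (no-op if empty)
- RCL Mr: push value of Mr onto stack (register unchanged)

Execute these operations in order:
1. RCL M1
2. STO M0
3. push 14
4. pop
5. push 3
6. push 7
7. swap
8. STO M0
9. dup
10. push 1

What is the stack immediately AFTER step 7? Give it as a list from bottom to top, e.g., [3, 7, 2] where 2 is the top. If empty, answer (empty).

After op 1 (RCL M1): stack=[0] mem=[0,0,0,0]
After op 2 (STO M0): stack=[empty] mem=[0,0,0,0]
After op 3 (push 14): stack=[14] mem=[0,0,0,0]
After op 4 (pop): stack=[empty] mem=[0,0,0,0]
After op 5 (push 3): stack=[3] mem=[0,0,0,0]
After op 6 (push 7): stack=[3,7] mem=[0,0,0,0]
After op 7 (swap): stack=[7,3] mem=[0,0,0,0]

[7, 3]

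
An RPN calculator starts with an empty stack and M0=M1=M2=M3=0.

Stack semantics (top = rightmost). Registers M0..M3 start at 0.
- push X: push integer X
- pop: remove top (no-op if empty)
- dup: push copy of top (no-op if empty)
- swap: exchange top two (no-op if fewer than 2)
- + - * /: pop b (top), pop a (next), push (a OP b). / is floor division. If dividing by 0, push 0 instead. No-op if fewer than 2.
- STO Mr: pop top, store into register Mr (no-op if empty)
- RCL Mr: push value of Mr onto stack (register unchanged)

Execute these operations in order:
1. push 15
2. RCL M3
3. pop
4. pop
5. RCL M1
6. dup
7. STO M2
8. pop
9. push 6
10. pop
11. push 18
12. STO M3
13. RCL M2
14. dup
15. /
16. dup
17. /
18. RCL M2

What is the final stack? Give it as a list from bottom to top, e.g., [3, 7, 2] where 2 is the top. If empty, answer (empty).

Answer: [0, 0]

Derivation:
After op 1 (push 15): stack=[15] mem=[0,0,0,0]
After op 2 (RCL M3): stack=[15,0] mem=[0,0,0,0]
After op 3 (pop): stack=[15] mem=[0,0,0,0]
After op 4 (pop): stack=[empty] mem=[0,0,0,0]
After op 5 (RCL M1): stack=[0] mem=[0,0,0,0]
After op 6 (dup): stack=[0,0] mem=[0,0,0,0]
After op 7 (STO M2): stack=[0] mem=[0,0,0,0]
After op 8 (pop): stack=[empty] mem=[0,0,0,0]
After op 9 (push 6): stack=[6] mem=[0,0,0,0]
After op 10 (pop): stack=[empty] mem=[0,0,0,0]
After op 11 (push 18): stack=[18] mem=[0,0,0,0]
After op 12 (STO M3): stack=[empty] mem=[0,0,0,18]
After op 13 (RCL M2): stack=[0] mem=[0,0,0,18]
After op 14 (dup): stack=[0,0] mem=[0,0,0,18]
After op 15 (/): stack=[0] mem=[0,0,0,18]
After op 16 (dup): stack=[0,0] mem=[0,0,0,18]
After op 17 (/): stack=[0] mem=[0,0,0,18]
After op 18 (RCL M2): stack=[0,0] mem=[0,0,0,18]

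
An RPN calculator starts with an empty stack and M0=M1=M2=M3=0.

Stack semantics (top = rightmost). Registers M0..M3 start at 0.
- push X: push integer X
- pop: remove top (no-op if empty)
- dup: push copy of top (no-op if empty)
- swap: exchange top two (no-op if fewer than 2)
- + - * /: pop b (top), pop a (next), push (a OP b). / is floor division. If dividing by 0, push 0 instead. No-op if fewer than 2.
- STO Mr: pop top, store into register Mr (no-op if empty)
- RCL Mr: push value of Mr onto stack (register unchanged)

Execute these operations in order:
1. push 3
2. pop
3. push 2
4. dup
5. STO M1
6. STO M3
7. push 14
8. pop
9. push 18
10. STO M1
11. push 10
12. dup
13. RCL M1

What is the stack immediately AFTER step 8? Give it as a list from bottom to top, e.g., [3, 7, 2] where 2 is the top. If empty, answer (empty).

After op 1 (push 3): stack=[3] mem=[0,0,0,0]
After op 2 (pop): stack=[empty] mem=[0,0,0,0]
After op 3 (push 2): stack=[2] mem=[0,0,0,0]
After op 4 (dup): stack=[2,2] mem=[0,0,0,0]
After op 5 (STO M1): stack=[2] mem=[0,2,0,0]
After op 6 (STO M3): stack=[empty] mem=[0,2,0,2]
After op 7 (push 14): stack=[14] mem=[0,2,0,2]
After op 8 (pop): stack=[empty] mem=[0,2,0,2]

(empty)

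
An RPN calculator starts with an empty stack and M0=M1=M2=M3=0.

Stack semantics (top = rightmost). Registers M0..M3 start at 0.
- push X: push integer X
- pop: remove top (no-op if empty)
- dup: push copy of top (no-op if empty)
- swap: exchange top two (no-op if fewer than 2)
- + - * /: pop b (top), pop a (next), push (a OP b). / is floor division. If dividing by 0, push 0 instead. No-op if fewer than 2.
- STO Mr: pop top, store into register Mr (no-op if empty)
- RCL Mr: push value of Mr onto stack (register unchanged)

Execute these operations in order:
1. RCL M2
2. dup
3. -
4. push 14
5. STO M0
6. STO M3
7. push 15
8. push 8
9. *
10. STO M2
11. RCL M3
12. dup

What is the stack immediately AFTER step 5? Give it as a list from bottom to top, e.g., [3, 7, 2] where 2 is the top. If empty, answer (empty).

After op 1 (RCL M2): stack=[0] mem=[0,0,0,0]
After op 2 (dup): stack=[0,0] mem=[0,0,0,0]
After op 3 (-): stack=[0] mem=[0,0,0,0]
After op 4 (push 14): stack=[0,14] mem=[0,0,0,0]
After op 5 (STO M0): stack=[0] mem=[14,0,0,0]

[0]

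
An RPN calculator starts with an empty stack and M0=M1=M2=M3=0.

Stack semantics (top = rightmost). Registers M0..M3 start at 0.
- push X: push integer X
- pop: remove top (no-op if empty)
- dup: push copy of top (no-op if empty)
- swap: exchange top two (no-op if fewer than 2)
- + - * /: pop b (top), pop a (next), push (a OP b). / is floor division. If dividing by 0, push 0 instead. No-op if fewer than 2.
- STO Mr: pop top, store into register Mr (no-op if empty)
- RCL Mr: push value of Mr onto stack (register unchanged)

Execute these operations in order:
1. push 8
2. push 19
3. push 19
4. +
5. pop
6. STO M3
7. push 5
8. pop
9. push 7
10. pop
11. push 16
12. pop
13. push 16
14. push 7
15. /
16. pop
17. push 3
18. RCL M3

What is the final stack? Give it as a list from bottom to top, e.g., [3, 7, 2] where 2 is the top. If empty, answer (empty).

Answer: [3, 8]

Derivation:
After op 1 (push 8): stack=[8] mem=[0,0,0,0]
After op 2 (push 19): stack=[8,19] mem=[0,0,0,0]
After op 3 (push 19): stack=[8,19,19] mem=[0,0,0,0]
After op 4 (+): stack=[8,38] mem=[0,0,0,0]
After op 5 (pop): stack=[8] mem=[0,0,0,0]
After op 6 (STO M3): stack=[empty] mem=[0,0,0,8]
After op 7 (push 5): stack=[5] mem=[0,0,0,8]
After op 8 (pop): stack=[empty] mem=[0,0,0,8]
After op 9 (push 7): stack=[7] mem=[0,0,0,8]
After op 10 (pop): stack=[empty] mem=[0,0,0,8]
After op 11 (push 16): stack=[16] mem=[0,0,0,8]
After op 12 (pop): stack=[empty] mem=[0,0,0,8]
After op 13 (push 16): stack=[16] mem=[0,0,0,8]
After op 14 (push 7): stack=[16,7] mem=[0,0,0,8]
After op 15 (/): stack=[2] mem=[0,0,0,8]
After op 16 (pop): stack=[empty] mem=[0,0,0,8]
After op 17 (push 3): stack=[3] mem=[0,0,0,8]
After op 18 (RCL M3): stack=[3,8] mem=[0,0,0,8]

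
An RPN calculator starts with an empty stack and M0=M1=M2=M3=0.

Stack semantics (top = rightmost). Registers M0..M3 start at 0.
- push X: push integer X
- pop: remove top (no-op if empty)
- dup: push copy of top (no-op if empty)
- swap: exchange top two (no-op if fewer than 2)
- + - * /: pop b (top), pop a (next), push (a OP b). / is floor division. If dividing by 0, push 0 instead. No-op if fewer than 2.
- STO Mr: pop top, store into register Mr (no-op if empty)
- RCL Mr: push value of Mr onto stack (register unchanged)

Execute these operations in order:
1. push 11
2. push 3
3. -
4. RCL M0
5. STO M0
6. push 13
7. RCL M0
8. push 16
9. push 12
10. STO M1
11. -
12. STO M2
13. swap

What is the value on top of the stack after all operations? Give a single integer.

After op 1 (push 11): stack=[11] mem=[0,0,0,0]
After op 2 (push 3): stack=[11,3] mem=[0,0,0,0]
After op 3 (-): stack=[8] mem=[0,0,0,0]
After op 4 (RCL M0): stack=[8,0] mem=[0,0,0,0]
After op 5 (STO M0): stack=[8] mem=[0,0,0,0]
After op 6 (push 13): stack=[8,13] mem=[0,0,0,0]
After op 7 (RCL M0): stack=[8,13,0] mem=[0,0,0,0]
After op 8 (push 16): stack=[8,13,0,16] mem=[0,0,0,0]
After op 9 (push 12): stack=[8,13,0,16,12] mem=[0,0,0,0]
After op 10 (STO M1): stack=[8,13,0,16] mem=[0,12,0,0]
After op 11 (-): stack=[8,13,-16] mem=[0,12,0,0]
After op 12 (STO M2): stack=[8,13] mem=[0,12,-16,0]
After op 13 (swap): stack=[13,8] mem=[0,12,-16,0]

Answer: 8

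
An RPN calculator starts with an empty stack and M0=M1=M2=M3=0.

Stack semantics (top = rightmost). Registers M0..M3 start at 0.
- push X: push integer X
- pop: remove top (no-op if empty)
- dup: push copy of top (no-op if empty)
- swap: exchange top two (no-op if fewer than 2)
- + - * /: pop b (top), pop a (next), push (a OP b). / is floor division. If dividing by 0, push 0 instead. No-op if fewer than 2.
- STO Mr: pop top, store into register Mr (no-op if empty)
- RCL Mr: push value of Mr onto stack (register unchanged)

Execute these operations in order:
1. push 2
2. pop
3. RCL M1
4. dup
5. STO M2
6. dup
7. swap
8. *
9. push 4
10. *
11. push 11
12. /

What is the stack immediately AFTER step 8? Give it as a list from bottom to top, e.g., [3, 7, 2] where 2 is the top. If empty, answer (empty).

After op 1 (push 2): stack=[2] mem=[0,0,0,0]
After op 2 (pop): stack=[empty] mem=[0,0,0,0]
After op 3 (RCL M1): stack=[0] mem=[0,0,0,0]
After op 4 (dup): stack=[0,0] mem=[0,0,0,0]
After op 5 (STO M2): stack=[0] mem=[0,0,0,0]
After op 6 (dup): stack=[0,0] mem=[0,0,0,0]
After op 7 (swap): stack=[0,0] mem=[0,0,0,0]
After op 8 (*): stack=[0] mem=[0,0,0,0]

[0]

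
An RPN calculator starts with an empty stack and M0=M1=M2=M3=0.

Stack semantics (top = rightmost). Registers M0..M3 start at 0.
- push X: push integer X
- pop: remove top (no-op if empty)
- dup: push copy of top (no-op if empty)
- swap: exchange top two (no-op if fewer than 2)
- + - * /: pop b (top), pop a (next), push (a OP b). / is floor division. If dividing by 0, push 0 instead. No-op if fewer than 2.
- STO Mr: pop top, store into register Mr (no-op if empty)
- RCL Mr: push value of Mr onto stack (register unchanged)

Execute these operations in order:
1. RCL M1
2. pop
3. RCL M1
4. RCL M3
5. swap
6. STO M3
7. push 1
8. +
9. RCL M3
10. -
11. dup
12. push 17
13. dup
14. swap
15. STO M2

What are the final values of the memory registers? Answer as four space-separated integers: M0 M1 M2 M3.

Answer: 0 0 17 0

Derivation:
After op 1 (RCL M1): stack=[0] mem=[0,0,0,0]
After op 2 (pop): stack=[empty] mem=[0,0,0,0]
After op 3 (RCL M1): stack=[0] mem=[0,0,0,0]
After op 4 (RCL M3): stack=[0,0] mem=[0,0,0,0]
After op 5 (swap): stack=[0,0] mem=[0,0,0,0]
After op 6 (STO M3): stack=[0] mem=[0,0,0,0]
After op 7 (push 1): stack=[0,1] mem=[0,0,0,0]
After op 8 (+): stack=[1] mem=[0,0,0,0]
After op 9 (RCL M3): stack=[1,0] mem=[0,0,0,0]
After op 10 (-): stack=[1] mem=[0,0,0,0]
After op 11 (dup): stack=[1,1] mem=[0,0,0,0]
After op 12 (push 17): stack=[1,1,17] mem=[0,0,0,0]
After op 13 (dup): stack=[1,1,17,17] mem=[0,0,0,0]
After op 14 (swap): stack=[1,1,17,17] mem=[0,0,0,0]
After op 15 (STO M2): stack=[1,1,17] mem=[0,0,17,0]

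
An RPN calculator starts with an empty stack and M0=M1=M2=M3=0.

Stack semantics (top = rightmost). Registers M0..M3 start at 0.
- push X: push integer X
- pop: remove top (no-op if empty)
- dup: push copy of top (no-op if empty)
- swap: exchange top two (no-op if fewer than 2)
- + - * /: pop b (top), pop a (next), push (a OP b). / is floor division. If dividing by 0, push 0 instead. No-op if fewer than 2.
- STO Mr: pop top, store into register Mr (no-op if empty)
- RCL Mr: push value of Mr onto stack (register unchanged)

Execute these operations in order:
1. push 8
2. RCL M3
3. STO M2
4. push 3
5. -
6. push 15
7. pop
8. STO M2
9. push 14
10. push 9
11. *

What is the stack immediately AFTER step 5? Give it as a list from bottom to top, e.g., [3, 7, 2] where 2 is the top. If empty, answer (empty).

After op 1 (push 8): stack=[8] mem=[0,0,0,0]
After op 2 (RCL M3): stack=[8,0] mem=[0,0,0,0]
After op 3 (STO M2): stack=[8] mem=[0,0,0,0]
After op 4 (push 3): stack=[8,3] mem=[0,0,0,0]
After op 5 (-): stack=[5] mem=[0,0,0,0]

[5]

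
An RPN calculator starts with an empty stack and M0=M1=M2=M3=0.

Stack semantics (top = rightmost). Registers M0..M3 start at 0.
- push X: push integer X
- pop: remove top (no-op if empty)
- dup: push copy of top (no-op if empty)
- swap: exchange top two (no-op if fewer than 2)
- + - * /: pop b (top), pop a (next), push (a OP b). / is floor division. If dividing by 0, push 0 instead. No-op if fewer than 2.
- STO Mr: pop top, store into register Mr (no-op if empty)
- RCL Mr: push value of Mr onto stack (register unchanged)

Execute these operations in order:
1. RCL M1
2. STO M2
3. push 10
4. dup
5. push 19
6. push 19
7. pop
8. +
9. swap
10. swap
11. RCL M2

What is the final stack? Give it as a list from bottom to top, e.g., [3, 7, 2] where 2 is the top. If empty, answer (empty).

Answer: [10, 29, 0]

Derivation:
After op 1 (RCL M1): stack=[0] mem=[0,0,0,0]
After op 2 (STO M2): stack=[empty] mem=[0,0,0,0]
After op 3 (push 10): stack=[10] mem=[0,0,0,0]
After op 4 (dup): stack=[10,10] mem=[0,0,0,0]
After op 5 (push 19): stack=[10,10,19] mem=[0,0,0,0]
After op 6 (push 19): stack=[10,10,19,19] mem=[0,0,0,0]
After op 7 (pop): stack=[10,10,19] mem=[0,0,0,0]
After op 8 (+): stack=[10,29] mem=[0,0,0,0]
After op 9 (swap): stack=[29,10] mem=[0,0,0,0]
After op 10 (swap): stack=[10,29] mem=[0,0,0,0]
After op 11 (RCL M2): stack=[10,29,0] mem=[0,0,0,0]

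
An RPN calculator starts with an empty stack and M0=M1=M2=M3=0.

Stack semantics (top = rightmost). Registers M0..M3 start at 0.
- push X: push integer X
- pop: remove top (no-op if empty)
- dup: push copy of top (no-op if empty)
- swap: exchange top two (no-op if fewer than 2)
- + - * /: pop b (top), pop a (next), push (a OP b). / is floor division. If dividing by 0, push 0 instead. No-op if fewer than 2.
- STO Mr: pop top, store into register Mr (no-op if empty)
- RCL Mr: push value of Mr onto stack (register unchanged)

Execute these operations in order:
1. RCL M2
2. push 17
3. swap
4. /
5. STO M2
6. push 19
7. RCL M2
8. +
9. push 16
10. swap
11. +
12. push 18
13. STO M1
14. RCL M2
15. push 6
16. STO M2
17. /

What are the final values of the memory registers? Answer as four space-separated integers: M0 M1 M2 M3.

Answer: 0 18 6 0

Derivation:
After op 1 (RCL M2): stack=[0] mem=[0,0,0,0]
After op 2 (push 17): stack=[0,17] mem=[0,0,0,0]
After op 3 (swap): stack=[17,0] mem=[0,0,0,0]
After op 4 (/): stack=[0] mem=[0,0,0,0]
After op 5 (STO M2): stack=[empty] mem=[0,0,0,0]
After op 6 (push 19): stack=[19] mem=[0,0,0,0]
After op 7 (RCL M2): stack=[19,0] mem=[0,0,0,0]
After op 8 (+): stack=[19] mem=[0,0,0,0]
After op 9 (push 16): stack=[19,16] mem=[0,0,0,0]
After op 10 (swap): stack=[16,19] mem=[0,0,0,0]
After op 11 (+): stack=[35] mem=[0,0,0,0]
After op 12 (push 18): stack=[35,18] mem=[0,0,0,0]
After op 13 (STO M1): stack=[35] mem=[0,18,0,0]
After op 14 (RCL M2): stack=[35,0] mem=[0,18,0,0]
After op 15 (push 6): stack=[35,0,6] mem=[0,18,0,0]
After op 16 (STO M2): stack=[35,0] mem=[0,18,6,0]
After op 17 (/): stack=[0] mem=[0,18,6,0]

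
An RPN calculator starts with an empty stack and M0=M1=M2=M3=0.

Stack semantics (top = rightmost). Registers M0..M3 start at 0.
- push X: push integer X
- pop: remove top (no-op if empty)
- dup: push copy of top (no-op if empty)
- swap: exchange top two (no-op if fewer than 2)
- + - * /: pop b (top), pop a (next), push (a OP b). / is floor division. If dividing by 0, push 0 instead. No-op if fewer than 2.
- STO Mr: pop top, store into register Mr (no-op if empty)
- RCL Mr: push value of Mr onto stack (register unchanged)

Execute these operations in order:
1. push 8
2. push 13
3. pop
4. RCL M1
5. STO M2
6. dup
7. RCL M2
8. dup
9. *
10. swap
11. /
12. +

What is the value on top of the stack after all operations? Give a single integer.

Answer: 8

Derivation:
After op 1 (push 8): stack=[8] mem=[0,0,0,0]
After op 2 (push 13): stack=[8,13] mem=[0,0,0,0]
After op 3 (pop): stack=[8] mem=[0,0,0,0]
After op 4 (RCL M1): stack=[8,0] mem=[0,0,0,0]
After op 5 (STO M2): stack=[8] mem=[0,0,0,0]
After op 6 (dup): stack=[8,8] mem=[0,0,0,0]
After op 7 (RCL M2): stack=[8,8,0] mem=[0,0,0,0]
After op 8 (dup): stack=[8,8,0,0] mem=[0,0,0,0]
After op 9 (*): stack=[8,8,0] mem=[0,0,0,0]
After op 10 (swap): stack=[8,0,8] mem=[0,0,0,0]
After op 11 (/): stack=[8,0] mem=[0,0,0,0]
After op 12 (+): stack=[8] mem=[0,0,0,0]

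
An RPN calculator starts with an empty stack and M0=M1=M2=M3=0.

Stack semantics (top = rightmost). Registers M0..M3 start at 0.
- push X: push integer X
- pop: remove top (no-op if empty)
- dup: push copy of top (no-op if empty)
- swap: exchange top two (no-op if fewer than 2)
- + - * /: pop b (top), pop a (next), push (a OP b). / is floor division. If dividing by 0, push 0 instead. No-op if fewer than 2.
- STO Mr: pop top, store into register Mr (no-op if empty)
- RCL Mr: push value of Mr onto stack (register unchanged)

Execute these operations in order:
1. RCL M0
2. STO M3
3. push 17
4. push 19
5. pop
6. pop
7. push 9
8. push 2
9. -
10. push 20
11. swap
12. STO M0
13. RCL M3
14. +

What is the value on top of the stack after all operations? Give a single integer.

After op 1 (RCL M0): stack=[0] mem=[0,0,0,0]
After op 2 (STO M3): stack=[empty] mem=[0,0,0,0]
After op 3 (push 17): stack=[17] mem=[0,0,0,0]
After op 4 (push 19): stack=[17,19] mem=[0,0,0,0]
After op 5 (pop): stack=[17] mem=[0,0,0,0]
After op 6 (pop): stack=[empty] mem=[0,0,0,0]
After op 7 (push 9): stack=[9] mem=[0,0,0,0]
After op 8 (push 2): stack=[9,2] mem=[0,0,0,0]
After op 9 (-): stack=[7] mem=[0,0,0,0]
After op 10 (push 20): stack=[7,20] mem=[0,0,0,0]
After op 11 (swap): stack=[20,7] mem=[0,0,0,0]
After op 12 (STO M0): stack=[20] mem=[7,0,0,0]
After op 13 (RCL M3): stack=[20,0] mem=[7,0,0,0]
After op 14 (+): stack=[20] mem=[7,0,0,0]

Answer: 20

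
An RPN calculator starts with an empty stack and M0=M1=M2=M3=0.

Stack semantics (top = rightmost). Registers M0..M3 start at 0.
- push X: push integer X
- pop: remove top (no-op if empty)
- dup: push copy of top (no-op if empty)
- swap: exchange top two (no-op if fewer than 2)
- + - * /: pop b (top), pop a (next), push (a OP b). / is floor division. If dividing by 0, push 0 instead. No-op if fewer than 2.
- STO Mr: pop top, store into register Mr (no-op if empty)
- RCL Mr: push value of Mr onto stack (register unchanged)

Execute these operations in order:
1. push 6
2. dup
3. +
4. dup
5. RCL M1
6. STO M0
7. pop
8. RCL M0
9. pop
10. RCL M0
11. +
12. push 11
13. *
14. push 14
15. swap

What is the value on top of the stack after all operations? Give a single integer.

After op 1 (push 6): stack=[6] mem=[0,0,0,0]
After op 2 (dup): stack=[6,6] mem=[0,0,0,0]
After op 3 (+): stack=[12] mem=[0,0,0,0]
After op 4 (dup): stack=[12,12] mem=[0,0,0,0]
After op 5 (RCL M1): stack=[12,12,0] mem=[0,0,0,0]
After op 6 (STO M0): stack=[12,12] mem=[0,0,0,0]
After op 7 (pop): stack=[12] mem=[0,0,0,0]
After op 8 (RCL M0): stack=[12,0] mem=[0,0,0,0]
After op 9 (pop): stack=[12] mem=[0,0,0,0]
After op 10 (RCL M0): stack=[12,0] mem=[0,0,0,0]
After op 11 (+): stack=[12] mem=[0,0,0,0]
After op 12 (push 11): stack=[12,11] mem=[0,0,0,0]
After op 13 (*): stack=[132] mem=[0,0,0,0]
After op 14 (push 14): stack=[132,14] mem=[0,0,0,0]
After op 15 (swap): stack=[14,132] mem=[0,0,0,0]

Answer: 132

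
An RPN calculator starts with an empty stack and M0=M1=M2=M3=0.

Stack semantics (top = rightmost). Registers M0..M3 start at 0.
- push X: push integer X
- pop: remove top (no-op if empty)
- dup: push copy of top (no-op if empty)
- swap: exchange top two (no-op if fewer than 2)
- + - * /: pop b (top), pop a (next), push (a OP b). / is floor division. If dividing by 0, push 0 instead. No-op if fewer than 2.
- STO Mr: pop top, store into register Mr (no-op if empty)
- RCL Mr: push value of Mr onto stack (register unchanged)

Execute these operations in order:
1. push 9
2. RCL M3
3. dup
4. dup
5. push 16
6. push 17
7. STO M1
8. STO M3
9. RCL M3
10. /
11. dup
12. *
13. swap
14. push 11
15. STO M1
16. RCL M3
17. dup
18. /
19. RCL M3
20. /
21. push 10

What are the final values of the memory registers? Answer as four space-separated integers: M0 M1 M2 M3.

After op 1 (push 9): stack=[9] mem=[0,0,0,0]
After op 2 (RCL M3): stack=[9,0] mem=[0,0,0,0]
After op 3 (dup): stack=[9,0,0] mem=[0,0,0,0]
After op 4 (dup): stack=[9,0,0,0] mem=[0,0,0,0]
After op 5 (push 16): stack=[9,0,0,0,16] mem=[0,0,0,0]
After op 6 (push 17): stack=[9,0,0,0,16,17] mem=[0,0,0,0]
After op 7 (STO M1): stack=[9,0,0,0,16] mem=[0,17,0,0]
After op 8 (STO M3): stack=[9,0,0,0] mem=[0,17,0,16]
After op 9 (RCL M3): stack=[9,0,0,0,16] mem=[0,17,0,16]
After op 10 (/): stack=[9,0,0,0] mem=[0,17,0,16]
After op 11 (dup): stack=[9,0,0,0,0] mem=[0,17,0,16]
After op 12 (*): stack=[9,0,0,0] mem=[0,17,0,16]
After op 13 (swap): stack=[9,0,0,0] mem=[0,17,0,16]
After op 14 (push 11): stack=[9,0,0,0,11] mem=[0,17,0,16]
After op 15 (STO M1): stack=[9,0,0,0] mem=[0,11,0,16]
After op 16 (RCL M3): stack=[9,0,0,0,16] mem=[0,11,0,16]
After op 17 (dup): stack=[9,0,0,0,16,16] mem=[0,11,0,16]
After op 18 (/): stack=[9,0,0,0,1] mem=[0,11,0,16]
After op 19 (RCL M3): stack=[9,0,0,0,1,16] mem=[0,11,0,16]
After op 20 (/): stack=[9,0,0,0,0] mem=[0,11,0,16]
After op 21 (push 10): stack=[9,0,0,0,0,10] mem=[0,11,0,16]

Answer: 0 11 0 16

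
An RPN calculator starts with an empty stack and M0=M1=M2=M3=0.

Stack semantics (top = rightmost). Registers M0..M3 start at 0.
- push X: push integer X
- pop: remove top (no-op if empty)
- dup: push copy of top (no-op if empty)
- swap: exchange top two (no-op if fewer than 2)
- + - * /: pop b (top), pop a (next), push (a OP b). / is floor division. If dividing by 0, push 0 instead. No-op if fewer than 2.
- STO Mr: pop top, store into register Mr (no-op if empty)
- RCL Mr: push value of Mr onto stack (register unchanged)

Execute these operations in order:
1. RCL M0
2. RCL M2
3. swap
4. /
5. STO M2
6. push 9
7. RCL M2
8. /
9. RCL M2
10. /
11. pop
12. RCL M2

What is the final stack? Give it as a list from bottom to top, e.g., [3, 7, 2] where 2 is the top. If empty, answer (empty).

Answer: [0]

Derivation:
After op 1 (RCL M0): stack=[0] mem=[0,0,0,0]
After op 2 (RCL M2): stack=[0,0] mem=[0,0,0,0]
After op 3 (swap): stack=[0,0] mem=[0,0,0,0]
After op 4 (/): stack=[0] mem=[0,0,0,0]
After op 5 (STO M2): stack=[empty] mem=[0,0,0,0]
After op 6 (push 9): stack=[9] mem=[0,0,0,0]
After op 7 (RCL M2): stack=[9,0] mem=[0,0,0,0]
After op 8 (/): stack=[0] mem=[0,0,0,0]
After op 9 (RCL M2): stack=[0,0] mem=[0,0,0,0]
After op 10 (/): stack=[0] mem=[0,0,0,0]
After op 11 (pop): stack=[empty] mem=[0,0,0,0]
After op 12 (RCL M2): stack=[0] mem=[0,0,0,0]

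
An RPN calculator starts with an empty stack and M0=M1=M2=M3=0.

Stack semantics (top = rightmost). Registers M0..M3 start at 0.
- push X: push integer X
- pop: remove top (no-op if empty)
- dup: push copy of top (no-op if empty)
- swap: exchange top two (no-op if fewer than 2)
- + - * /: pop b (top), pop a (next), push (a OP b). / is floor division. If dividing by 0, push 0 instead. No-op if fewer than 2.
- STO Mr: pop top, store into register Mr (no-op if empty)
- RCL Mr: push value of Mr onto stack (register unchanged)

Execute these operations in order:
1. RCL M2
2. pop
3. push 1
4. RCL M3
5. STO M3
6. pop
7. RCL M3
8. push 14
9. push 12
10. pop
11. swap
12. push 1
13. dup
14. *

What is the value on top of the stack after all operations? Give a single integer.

Answer: 1

Derivation:
After op 1 (RCL M2): stack=[0] mem=[0,0,0,0]
After op 2 (pop): stack=[empty] mem=[0,0,0,0]
After op 3 (push 1): stack=[1] mem=[0,0,0,0]
After op 4 (RCL M3): stack=[1,0] mem=[0,0,0,0]
After op 5 (STO M3): stack=[1] mem=[0,0,0,0]
After op 6 (pop): stack=[empty] mem=[0,0,0,0]
After op 7 (RCL M3): stack=[0] mem=[0,0,0,0]
After op 8 (push 14): stack=[0,14] mem=[0,0,0,0]
After op 9 (push 12): stack=[0,14,12] mem=[0,0,0,0]
After op 10 (pop): stack=[0,14] mem=[0,0,0,0]
After op 11 (swap): stack=[14,0] mem=[0,0,0,0]
After op 12 (push 1): stack=[14,0,1] mem=[0,0,0,0]
After op 13 (dup): stack=[14,0,1,1] mem=[0,0,0,0]
After op 14 (*): stack=[14,0,1] mem=[0,0,0,0]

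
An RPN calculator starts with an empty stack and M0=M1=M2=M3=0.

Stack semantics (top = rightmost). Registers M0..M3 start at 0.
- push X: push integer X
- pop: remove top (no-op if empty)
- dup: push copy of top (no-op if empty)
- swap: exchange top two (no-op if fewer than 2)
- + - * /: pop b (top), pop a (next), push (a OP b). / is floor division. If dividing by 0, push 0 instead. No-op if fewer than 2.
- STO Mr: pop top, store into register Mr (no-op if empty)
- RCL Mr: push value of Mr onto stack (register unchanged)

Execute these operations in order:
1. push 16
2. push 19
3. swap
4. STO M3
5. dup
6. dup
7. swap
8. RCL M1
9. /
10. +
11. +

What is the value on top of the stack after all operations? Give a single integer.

After op 1 (push 16): stack=[16] mem=[0,0,0,0]
After op 2 (push 19): stack=[16,19] mem=[0,0,0,0]
After op 3 (swap): stack=[19,16] mem=[0,0,0,0]
After op 4 (STO M3): stack=[19] mem=[0,0,0,16]
After op 5 (dup): stack=[19,19] mem=[0,0,0,16]
After op 6 (dup): stack=[19,19,19] mem=[0,0,0,16]
After op 7 (swap): stack=[19,19,19] mem=[0,0,0,16]
After op 8 (RCL M1): stack=[19,19,19,0] mem=[0,0,0,16]
After op 9 (/): stack=[19,19,0] mem=[0,0,0,16]
After op 10 (+): stack=[19,19] mem=[0,0,0,16]
After op 11 (+): stack=[38] mem=[0,0,0,16]

Answer: 38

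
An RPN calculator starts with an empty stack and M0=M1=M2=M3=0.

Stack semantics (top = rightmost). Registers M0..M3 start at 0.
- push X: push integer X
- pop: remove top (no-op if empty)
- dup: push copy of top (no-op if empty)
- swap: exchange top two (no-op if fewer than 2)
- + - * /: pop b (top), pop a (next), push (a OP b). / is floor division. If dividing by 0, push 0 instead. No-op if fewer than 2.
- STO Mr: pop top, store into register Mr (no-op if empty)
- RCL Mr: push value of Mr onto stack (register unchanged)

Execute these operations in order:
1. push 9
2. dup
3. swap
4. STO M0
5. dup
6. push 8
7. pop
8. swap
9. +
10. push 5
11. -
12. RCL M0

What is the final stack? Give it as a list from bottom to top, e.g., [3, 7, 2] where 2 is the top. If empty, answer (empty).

Answer: [13, 9]

Derivation:
After op 1 (push 9): stack=[9] mem=[0,0,0,0]
After op 2 (dup): stack=[9,9] mem=[0,0,0,0]
After op 3 (swap): stack=[9,9] mem=[0,0,0,0]
After op 4 (STO M0): stack=[9] mem=[9,0,0,0]
After op 5 (dup): stack=[9,9] mem=[9,0,0,0]
After op 6 (push 8): stack=[9,9,8] mem=[9,0,0,0]
After op 7 (pop): stack=[9,9] mem=[9,0,0,0]
After op 8 (swap): stack=[9,9] mem=[9,0,0,0]
After op 9 (+): stack=[18] mem=[9,0,0,0]
After op 10 (push 5): stack=[18,5] mem=[9,0,0,0]
After op 11 (-): stack=[13] mem=[9,0,0,0]
After op 12 (RCL M0): stack=[13,9] mem=[9,0,0,0]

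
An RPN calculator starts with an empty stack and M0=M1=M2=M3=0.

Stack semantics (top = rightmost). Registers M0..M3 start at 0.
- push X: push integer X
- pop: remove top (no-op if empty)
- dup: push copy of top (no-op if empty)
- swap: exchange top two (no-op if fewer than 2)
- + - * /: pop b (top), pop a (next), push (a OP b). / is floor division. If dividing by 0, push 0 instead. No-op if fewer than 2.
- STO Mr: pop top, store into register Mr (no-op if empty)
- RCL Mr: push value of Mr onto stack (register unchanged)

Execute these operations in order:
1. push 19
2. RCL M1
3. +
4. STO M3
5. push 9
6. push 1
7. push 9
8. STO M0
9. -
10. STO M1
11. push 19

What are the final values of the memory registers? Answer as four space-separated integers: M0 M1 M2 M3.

After op 1 (push 19): stack=[19] mem=[0,0,0,0]
After op 2 (RCL M1): stack=[19,0] mem=[0,0,0,0]
After op 3 (+): stack=[19] mem=[0,0,0,0]
After op 4 (STO M3): stack=[empty] mem=[0,0,0,19]
After op 5 (push 9): stack=[9] mem=[0,0,0,19]
After op 6 (push 1): stack=[9,1] mem=[0,0,0,19]
After op 7 (push 9): stack=[9,1,9] mem=[0,0,0,19]
After op 8 (STO M0): stack=[9,1] mem=[9,0,0,19]
After op 9 (-): stack=[8] mem=[9,0,0,19]
After op 10 (STO M1): stack=[empty] mem=[9,8,0,19]
After op 11 (push 19): stack=[19] mem=[9,8,0,19]

Answer: 9 8 0 19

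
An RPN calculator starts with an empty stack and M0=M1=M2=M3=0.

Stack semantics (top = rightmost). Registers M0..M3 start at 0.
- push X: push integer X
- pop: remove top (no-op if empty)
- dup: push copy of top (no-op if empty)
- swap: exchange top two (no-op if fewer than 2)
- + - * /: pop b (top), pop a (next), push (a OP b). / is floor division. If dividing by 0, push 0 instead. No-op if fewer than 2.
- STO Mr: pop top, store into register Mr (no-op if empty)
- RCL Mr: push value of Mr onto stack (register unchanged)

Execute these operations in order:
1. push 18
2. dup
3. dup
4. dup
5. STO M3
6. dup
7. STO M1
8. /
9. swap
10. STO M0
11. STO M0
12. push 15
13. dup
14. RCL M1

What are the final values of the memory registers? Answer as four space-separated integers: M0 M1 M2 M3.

Answer: 1 18 0 18

Derivation:
After op 1 (push 18): stack=[18] mem=[0,0,0,0]
After op 2 (dup): stack=[18,18] mem=[0,0,0,0]
After op 3 (dup): stack=[18,18,18] mem=[0,0,0,0]
After op 4 (dup): stack=[18,18,18,18] mem=[0,0,0,0]
After op 5 (STO M3): stack=[18,18,18] mem=[0,0,0,18]
After op 6 (dup): stack=[18,18,18,18] mem=[0,0,0,18]
After op 7 (STO M1): stack=[18,18,18] mem=[0,18,0,18]
After op 8 (/): stack=[18,1] mem=[0,18,0,18]
After op 9 (swap): stack=[1,18] mem=[0,18,0,18]
After op 10 (STO M0): stack=[1] mem=[18,18,0,18]
After op 11 (STO M0): stack=[empty] mem=[1,18,0,18]
After op 12 (push 15): stack=[15] mem=[1,18,0,18]
After op 13 (dup): stack=[15,15] mem=[1,18,0,18]
After op 14 (RCL M1): stack=[15,15,18] mem=[1,18,0,18]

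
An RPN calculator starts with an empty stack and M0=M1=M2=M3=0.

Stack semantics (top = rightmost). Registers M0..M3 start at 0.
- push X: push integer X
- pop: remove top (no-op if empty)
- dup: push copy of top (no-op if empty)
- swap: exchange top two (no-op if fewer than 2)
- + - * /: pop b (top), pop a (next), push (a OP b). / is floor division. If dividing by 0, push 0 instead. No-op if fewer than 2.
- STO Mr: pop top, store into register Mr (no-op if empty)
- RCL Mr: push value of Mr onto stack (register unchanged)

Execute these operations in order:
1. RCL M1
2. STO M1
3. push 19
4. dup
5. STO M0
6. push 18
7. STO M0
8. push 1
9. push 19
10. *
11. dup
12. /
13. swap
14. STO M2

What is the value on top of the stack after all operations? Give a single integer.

Answer: 1

Derivation:
After op 1 (RCL M1): stack=[0] mem=[0,0,0,0]
After op 2 (STO M1): stack=[empty] mem=[0,0,0,0]
After op 3 (push 19): stack=[19] mem=[0,0,0,0]
After op 4 (dup): stack=[19,19] mem=[0,0,0,0]
After op 5 (STO M0): stack=[19] mem=[19,0,0,0]
After op 6 (push 18): stack=[19,18] mem=[19,0,0,0]
After op 7 (STO M0): stack=[19] mem=[18,0,0,0]
After op 8 (push 1): stack=[19,1] mem=[18,0,0,0]
After op 9 (push 19): stack=[19,1,19] mem=[18,0,0,0]
After op 10 (*): stack=[19,19] mem=[18,0,0,0]
After op 11 (dup): stack=[19,19,19] mem=[18,0,0,0]
After op 12 (/): stack=[19,1] mem=[18,0,0,0]
After op 13 (swap): stack=[1,19] mem=[18,0,0,0]
After op 14 (STO M2): stack=[1] mem=[18,0,19,0]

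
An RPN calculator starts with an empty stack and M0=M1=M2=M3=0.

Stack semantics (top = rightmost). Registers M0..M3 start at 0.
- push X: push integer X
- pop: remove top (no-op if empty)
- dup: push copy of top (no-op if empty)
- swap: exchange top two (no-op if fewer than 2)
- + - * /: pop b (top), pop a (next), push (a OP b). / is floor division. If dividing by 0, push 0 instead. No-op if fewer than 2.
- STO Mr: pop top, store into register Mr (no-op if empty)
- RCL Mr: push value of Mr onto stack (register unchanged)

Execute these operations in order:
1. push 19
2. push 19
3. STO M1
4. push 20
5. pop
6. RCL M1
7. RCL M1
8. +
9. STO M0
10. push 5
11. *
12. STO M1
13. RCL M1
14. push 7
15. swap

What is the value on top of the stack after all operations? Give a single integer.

After op 1 (push 19): stack=[19] mem=[0,0,0,0]
After op 2 (push 19): stack=[19,19] mem=[0,0,0,0]
After op 3 (STO M1): stack=[19] mem=[0,19,0,0]
After op 4 (push 20): stack=[19,20] mem=[0,19,0,0]
After op 5 (pop): stack=[19] mem=[0,19,0,0]
After op 6 (RCL M1): stack=[19,19] mem=[0,19,0,0]
After op 7 (RCL M1): stack=[19,19,19] mem=[0,19,0,0]
After op 8 (+): stack=[19,38] mem=[0,19,0,0]
After op 9 (STO M0): stack=[19] mem=[38,19,0,0]
After op 10 (push 5): stack=[19,5] mem=[38,19,0,0]
After op 11 (*): stack=[95] mem=[38,19,0,0]
After op 12 (STO M1): stack=[empty] mem=[38,95,0,0]
After op 13 (RCL M1): stack=[95] mem=[38,95,0,0]
After op 14 (push 7): stack=[95,7] mem=[38,95,0,0]
After op 15 (swap): stack=[7,95] mem=[38,95,0,0]

Answer: 95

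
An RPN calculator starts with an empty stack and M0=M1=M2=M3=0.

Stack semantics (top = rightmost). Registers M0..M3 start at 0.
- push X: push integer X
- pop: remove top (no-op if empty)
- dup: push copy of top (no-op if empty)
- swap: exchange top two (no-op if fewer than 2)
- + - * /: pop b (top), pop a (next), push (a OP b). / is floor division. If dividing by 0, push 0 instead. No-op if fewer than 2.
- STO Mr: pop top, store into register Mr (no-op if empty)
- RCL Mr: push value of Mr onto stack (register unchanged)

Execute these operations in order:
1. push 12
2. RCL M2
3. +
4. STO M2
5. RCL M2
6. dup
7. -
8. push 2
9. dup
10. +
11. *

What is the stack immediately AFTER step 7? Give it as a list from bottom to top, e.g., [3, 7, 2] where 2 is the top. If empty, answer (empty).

After op 1 (push 12): stack=[12] mem=[0,0,0,0]
After op 2 (RCL M2): stack=[12,0] mem=[0,0,0,0]
After op 3 (+): stack=[12] mem=[0,0,0,0]
After op 4 (STO M2): stack=[empty] mem=[0,0,12,0]
After op 5 (RCL M2): stack=[12] mem=[0,0,12,0]
After op 6 (dup): stack=[12,12] mem=[0,0,12,0]
After op 7 (-): stack=[0] mem=[0,0,12,0]

[0]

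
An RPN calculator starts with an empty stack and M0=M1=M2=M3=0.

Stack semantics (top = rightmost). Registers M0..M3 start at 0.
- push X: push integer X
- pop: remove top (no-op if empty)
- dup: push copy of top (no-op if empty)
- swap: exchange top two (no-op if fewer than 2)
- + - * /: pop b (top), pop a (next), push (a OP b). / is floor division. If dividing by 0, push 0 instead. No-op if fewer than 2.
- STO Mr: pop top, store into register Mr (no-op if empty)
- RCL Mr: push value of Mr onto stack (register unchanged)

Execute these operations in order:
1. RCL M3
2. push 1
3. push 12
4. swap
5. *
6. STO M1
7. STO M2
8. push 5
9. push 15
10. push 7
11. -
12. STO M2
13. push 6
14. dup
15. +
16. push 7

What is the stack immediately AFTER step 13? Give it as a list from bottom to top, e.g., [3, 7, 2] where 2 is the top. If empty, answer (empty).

After op 1 (RCL M3): stack=[0] mem=[0,0,0,0]
After op 2 (push 1): stack=[0,1] mem=[0,0,0,0]
After op 3 (push 12): stack=[0,1,12] mem=[0,0,0,0]
After op 4 (swap): stack=[0,12,1] mem=[0,0,0,0]
After op 5 (*): stack=[0,12] mem=[0,0,0,0]
After op 6 (STO M1): stack=[0] mem=[0,12,0,0]
After op 7 (STO M2): stack=[empty] mem=[0,12,0,0]
After op 8 (push 5): stack=[5] mem=[0,12,0,0]
After op 9 (push 15): stack=[5,15] mem=[0,12,0,0]
After op 10 (push 7): stack=[5,15,7] mem=[0,12,0,0]
After op 11 (-): stack=[5,8] mem=[0,12,0,0]
After op 12 (STO M2): stack=[5] mem=[0,12,8,0]
After op 13 (push 6): stack=[5,6] mem=[0,12,8,0]

[5, 6]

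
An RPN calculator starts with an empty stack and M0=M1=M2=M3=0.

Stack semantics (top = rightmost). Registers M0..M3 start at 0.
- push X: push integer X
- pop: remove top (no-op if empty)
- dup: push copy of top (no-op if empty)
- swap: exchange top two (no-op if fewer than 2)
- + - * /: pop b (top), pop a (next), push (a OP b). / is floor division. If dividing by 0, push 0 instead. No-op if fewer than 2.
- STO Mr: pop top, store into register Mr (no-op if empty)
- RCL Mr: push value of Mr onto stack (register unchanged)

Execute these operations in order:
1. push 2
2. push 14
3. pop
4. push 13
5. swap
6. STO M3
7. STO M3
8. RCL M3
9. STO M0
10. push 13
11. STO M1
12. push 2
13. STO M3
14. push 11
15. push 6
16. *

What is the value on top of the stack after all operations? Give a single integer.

After op 1 (push 2): stack=[2] mem=[0,0,0,0]
After op 2 (push 14): stack=[2,14] mem=[0,0,0,0]
After op 3 (pop): stack=[2] mem=[0,0,0,0]
After op 4 (push 13): stack=[2,13] mem=[0,0,0,0]
After op 5 (swap): stack=[13,2] mem=[0,0,0,0]
After op 6 (STO M3): stack=[13] mem=[0,0,0,2]
After op 7 (STO M3): stack=[empty] mem=[0,0,0,13]
After op 8 (RCL M3): stack=[13] mem=[0,0,0,13]
After op 9 (STO M0): stack=[empty] mem=[13,0,0,13]
After op 10 (push 13): stack=[13] mem=[13,0,0,13]
After op 11 (STO M1): stack=[empty] mem=[13,13,0,13]
After op 12 (push 2): stack=[2] mem=[13,13,0,13]
After op 13 (STO M3): stack=[empty] mem=[13,13,0,2]
After op 14 (push 11): stack=[11] mem=[13,13,0,2]
After op 15 (push 6): stack=[11,6] mem=[13,13,0,2]
After op 16 (*): stack=[66] mem=[13,13,0,2]

Answer: 66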